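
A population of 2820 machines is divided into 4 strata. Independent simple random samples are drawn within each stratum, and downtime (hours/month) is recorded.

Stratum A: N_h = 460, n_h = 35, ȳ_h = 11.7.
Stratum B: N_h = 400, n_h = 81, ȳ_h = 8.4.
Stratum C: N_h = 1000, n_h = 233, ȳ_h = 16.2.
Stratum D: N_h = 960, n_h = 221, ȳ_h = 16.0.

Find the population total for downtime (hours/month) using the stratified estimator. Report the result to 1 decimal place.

τ̂_st ≈ 40302.0

τ̂_st = Σ N_h ȳ_h = 460·11.7 + 400·8.4 + 1000·16.2 + 960·16.0 = 40302.0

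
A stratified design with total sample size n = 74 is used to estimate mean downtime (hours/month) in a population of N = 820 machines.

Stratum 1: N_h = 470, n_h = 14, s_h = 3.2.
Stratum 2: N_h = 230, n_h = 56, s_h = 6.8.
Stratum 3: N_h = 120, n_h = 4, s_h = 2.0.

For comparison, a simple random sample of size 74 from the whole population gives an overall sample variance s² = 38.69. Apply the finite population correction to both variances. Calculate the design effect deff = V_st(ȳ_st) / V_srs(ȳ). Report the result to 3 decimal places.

V̂(ȳ_st) = Σ W_h² (1 − n_h/N_h) s_h²/n_h, with W_h = N_h/N and N = 820:
  stratum 1: (470/820)²·(1 − 14/470)·3.2²/14 = 0.233135
  stratum 2: (230/820)²·(1 − 56/230)·6.8²/56 = 0.049145
  stratum 3: (120/820)²·(1 − 4/120)·2.0²/4 = 0.020702
V_st = 0.302982
V_srs = (1 − 74/820)·38.69/74 = 0.475655
deff = V_st / V_srs = 0.302982/0.475655 = 0.6370

deff ≈ 0.637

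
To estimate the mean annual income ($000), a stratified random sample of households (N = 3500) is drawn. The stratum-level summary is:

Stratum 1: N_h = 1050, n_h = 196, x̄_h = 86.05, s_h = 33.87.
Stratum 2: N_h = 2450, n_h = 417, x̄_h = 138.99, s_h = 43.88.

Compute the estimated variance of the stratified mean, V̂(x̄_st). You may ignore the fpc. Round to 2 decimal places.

V̂(x̄_st) ≈ 2.79

V̂(x̄_st) = Σ W_h² s_h²/n_h, with W_h = N_h/N and N = 3500:
  stratum 1: (1050/3500)²·33.87²/196 = 0.526765
  stratum 2: (2450/3500)²·43.88²/417 = 2.26252
V̂(x̄_st) = 2.78929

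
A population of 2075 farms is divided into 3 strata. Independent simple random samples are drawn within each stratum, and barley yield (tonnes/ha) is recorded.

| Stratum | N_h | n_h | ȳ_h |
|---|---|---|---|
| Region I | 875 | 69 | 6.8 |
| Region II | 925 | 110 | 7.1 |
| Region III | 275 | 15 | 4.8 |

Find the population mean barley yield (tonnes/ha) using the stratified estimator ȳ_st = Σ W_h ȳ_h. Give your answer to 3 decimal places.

ȳ_st ≈ 6.669

N = Σ N_h = 2075. Stratum weights W_h = N_h/N.
ȳ_st = (875·6.8 + 925·7.1 + 275·4.8) / 2075 = 6.66867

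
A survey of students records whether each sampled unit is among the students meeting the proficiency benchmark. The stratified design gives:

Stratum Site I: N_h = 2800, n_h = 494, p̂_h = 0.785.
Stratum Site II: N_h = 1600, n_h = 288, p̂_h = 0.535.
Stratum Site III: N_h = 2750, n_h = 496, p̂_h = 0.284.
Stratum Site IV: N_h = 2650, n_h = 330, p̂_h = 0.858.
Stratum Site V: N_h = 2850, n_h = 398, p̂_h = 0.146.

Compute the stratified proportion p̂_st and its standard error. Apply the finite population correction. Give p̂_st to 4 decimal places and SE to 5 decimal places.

p̂_st ≈ 0.5158, SE ≈ 0.00831

N = 12650; stratum weights W_h = N_h/N.
p̂_st = Σ W_h p̂_h = (2800·0.785 + 1600·0.535 + 2750·0.284 + 2650·0.858 + 2850·0.146)/12650 = 0.51579
V̂(p̂_st) = Σ W_h² (1 − n_h/N_h) p̂_h(1−p̂_h)/(n_h−1):
  stratum Site I: (2800/12650)²·(1 − 494/2800)·0.785·0.215/493 = 1.38133e-05
  stratum Site II: (1600/12650)²·(1 − 288/1600)·0.535·0.465/287 = 1.1371e-05
  stratum Site III: (2750/12650)²·(1 − 496/2750)·0.284·0.716/495 = 1.59123e-05
  stratum Site IV: (2650/12650)²·(1 − 330/2650)·0.858·0.142/329 = 1.42276e-05
  stratum Site V: (2850/12650)²·(1 − 398/2850)·0.146·0.854/397 = 1.37153e-05
V̂(p̂_st) = 6.90394e-05; SE = √V̂ = 0.008309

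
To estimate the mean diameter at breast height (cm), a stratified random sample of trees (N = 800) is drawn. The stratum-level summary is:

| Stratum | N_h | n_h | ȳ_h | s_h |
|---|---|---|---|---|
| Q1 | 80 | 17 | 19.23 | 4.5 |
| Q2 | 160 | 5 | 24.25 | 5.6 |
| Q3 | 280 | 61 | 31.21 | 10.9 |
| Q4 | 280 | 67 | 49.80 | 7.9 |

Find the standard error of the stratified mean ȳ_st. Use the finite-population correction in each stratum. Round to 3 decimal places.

V̂(ȳ_st) = Σ W_h² (1 − n_h/N_h) s_h²/n_h, with W_h = N_h/N and N = 800:
  stratum Q1: (80/800)²·(1 − 17/80)·4.5²/17 = 0.00938051
  stratum Q2: (160/800)²·(1 − 5/160)·5.6²/5 = 0.24304
  stratum Q3: (280/800)²·(1 − 61/280)·10.9²/61 = 0.186614
  stratum Q4: (280/800)²·(1 − 67/280)·7.9²/67 = 0.0868035
V̂(ȳ_st) = 0.525838
SE(ȳ_st) = √0.525838 = 0.725147

SE(ȳ_st) ≈ 0.725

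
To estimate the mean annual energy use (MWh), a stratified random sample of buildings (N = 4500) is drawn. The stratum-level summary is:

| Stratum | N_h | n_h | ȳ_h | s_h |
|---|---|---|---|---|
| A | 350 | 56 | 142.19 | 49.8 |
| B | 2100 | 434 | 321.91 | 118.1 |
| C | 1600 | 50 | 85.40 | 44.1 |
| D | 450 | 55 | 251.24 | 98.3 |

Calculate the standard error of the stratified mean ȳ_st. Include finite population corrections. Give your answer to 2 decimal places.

SE(ȳ_st) ≈ 3.48

V̂(ȳ_st) = Σ W_h² (1 − n_h/N_h) s_h²/n_h, with W_h = N_h/N and N = 4500:
  stratum A: (350/4500)²·(1 − 56/350)·49.8²/56 = 0.225041
  stratum B: (2100/4500)²·(1 − 434/2100)·118.1²/434 = 5.55238
  stratum C: (1600/4500)²·(1 − 50/1600)·44.1²/50 = 4.76358
  stratum D: (450/4500)²·(1 − 55/450)·98.3²/55 = 1.54216
V̂(ȳ_st) = 12.0832
SE(ȳ_st) = √12.0832 = 3.47608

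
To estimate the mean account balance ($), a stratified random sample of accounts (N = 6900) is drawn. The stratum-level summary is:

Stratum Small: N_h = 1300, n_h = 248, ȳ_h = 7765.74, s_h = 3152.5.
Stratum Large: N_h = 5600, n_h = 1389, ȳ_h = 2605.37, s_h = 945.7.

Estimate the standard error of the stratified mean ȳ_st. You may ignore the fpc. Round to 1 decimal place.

V̂(ȳ_st) = Σ W_h² s_h²/n_h, with W_h = N_h/N and N = 6900:
  stratum Small: (1300/6900)²·3152.5²/248 = 1422.48
  stratum Large: (5600/6900)²·945.7²/1389 = 424.114
V̂(ȳ_st) = 1846.6
SE(ȳ_st) = √1846.6 = 42.972

SE(ȳ_st) ≈ 43.0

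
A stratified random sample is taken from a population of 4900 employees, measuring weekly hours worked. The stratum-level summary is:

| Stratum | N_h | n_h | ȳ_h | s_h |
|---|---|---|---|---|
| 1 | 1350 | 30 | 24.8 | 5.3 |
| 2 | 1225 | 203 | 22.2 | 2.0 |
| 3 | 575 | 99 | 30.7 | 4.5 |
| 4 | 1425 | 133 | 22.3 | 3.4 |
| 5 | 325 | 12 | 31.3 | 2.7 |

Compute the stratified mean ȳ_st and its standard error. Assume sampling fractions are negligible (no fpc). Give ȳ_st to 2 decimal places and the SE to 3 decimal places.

ȳ_st ≈ 24.55, SE ≈ 0.292

ȳ_st = Σ W_h ȳ_h = (1350·24.8 + 1225·22.2 + 575·30.7 + 1425·22.3 + 325·31.3)/4900 = 24.54643
V̂(ȳ_st) = Σ W_h² s_h²/n_h, with W_h = N_h/N and N = 4900:
  stratum 1: (1350/4900)²·5.3²/30 = 0.0710732
  stratum 2: (1225/4900)²·2.0²/203 = 0.00123153
  stratum 3: (575/4900)²·4.5²/99 = 0.00281665
  stratum 4: (1425/4900)²·3.4²/133 = 0.00735095
  stratum 5: (325/4900)²·2.7²/12 = 0.00267252
V̂(ȳ_st) = 0.0851449
SE(ȳ_st) = √0.0851449 = 0.291796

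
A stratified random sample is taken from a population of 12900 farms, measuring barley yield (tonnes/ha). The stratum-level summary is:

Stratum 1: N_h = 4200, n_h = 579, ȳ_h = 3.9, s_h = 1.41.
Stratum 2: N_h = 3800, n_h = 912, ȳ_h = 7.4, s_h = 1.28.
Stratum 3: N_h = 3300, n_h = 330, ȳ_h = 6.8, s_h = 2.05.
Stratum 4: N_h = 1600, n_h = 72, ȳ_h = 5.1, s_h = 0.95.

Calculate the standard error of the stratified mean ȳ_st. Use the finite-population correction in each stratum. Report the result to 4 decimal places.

V̂(ȳ_st) = Σ W_h² (1 − n_h/N_h) s_h²/n_h, with W_h = N_h/N and N = 12900:
  stratum 1: (4200/12900)²·(1 − 579/4200)·1.41²/579 = 0.000313804
  stratum 2: (3800/12900)²·(1 − 912/3800)·1.28²/912 = 0.000118475
  stratum 3: (3300/12900)²·(1 − 330/3300)·2.05²/330 = 0.000750041
  stratum 4: (1600/12900)²·(1 − 72/1600)·0.95²/72 = 0.000184153
V̂(ȳ_st) = 0.00136647
SE(ȳ_st) = √0.00136647 = 0.0369658

SE(ȳ_st) ≈ 0.0370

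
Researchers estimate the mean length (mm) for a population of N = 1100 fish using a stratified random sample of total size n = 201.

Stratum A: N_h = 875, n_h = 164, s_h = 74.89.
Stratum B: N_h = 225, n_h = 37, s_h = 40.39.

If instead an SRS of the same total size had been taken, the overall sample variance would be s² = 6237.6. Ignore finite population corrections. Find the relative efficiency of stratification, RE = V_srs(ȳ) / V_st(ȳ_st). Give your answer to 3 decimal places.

V̂(ȳ_st) = Σ W_h² s_h²/n_h, with W_h = N_h/N and N = 1100:
  stratum A: (875/1100)²·74.89²/164 = 21.6389
  stratum B: (225/1100)²·40.39²/37 = 1.8447
V_st = 23.4836
V_srs = s²/n = 6237.6/201 = 31.0328
Relative efficiency = V_srs / V_st = 31.0328/23.4836 = 1.3215

RE ≈ 1.321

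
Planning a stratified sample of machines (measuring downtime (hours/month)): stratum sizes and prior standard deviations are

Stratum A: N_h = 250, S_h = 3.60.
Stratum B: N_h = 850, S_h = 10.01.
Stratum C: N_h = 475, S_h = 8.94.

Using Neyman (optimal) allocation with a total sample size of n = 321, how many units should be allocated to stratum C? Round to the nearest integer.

100

Neyman allocation: n_h = n · N_h S_h / Σ N_i S_i, with n = 321.
  stratum A: N_h·S_h = 250·3.60 = 900.00
  stratum B: N_h·S_h = 850·10.01 = 8508.50
  stratum C: N_h·S_h = 475·8.94 = 4246.50
Σ N_h S_h = 13655.00
n for stratum C = 321·4246.50/13655.00 = 99.826 → 100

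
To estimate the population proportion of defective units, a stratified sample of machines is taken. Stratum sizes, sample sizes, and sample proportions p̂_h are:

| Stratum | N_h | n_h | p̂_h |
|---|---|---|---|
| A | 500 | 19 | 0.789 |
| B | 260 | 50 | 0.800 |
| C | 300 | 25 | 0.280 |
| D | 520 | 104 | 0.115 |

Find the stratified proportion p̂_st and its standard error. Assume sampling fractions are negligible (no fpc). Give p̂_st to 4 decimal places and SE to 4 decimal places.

N = 1580; stratum weights W_h = N_h/N.
p̂_st = Σ W_h p̂_h = (500·0.789 + 260·0.800 + 300·0.280 + 520·0.115)/1580 = 0.47234
V̂(p̂_st) = Σ W_h² p̂_h(1−p̂_h)/(n_h−1):
  stratum A: (500/1580)²·0.789·0.211/18 = 0.000926217
  stratum B: (260/1580)²·0.800·0.200/49 = 8.84212e-05
  stratum C: (300/1580)²·0.280·0.720/24 = 0.000302836
  stratum D: (520/1580)²·0.115·0.885/103 = 0.000107028
V̂(p̂_st) = 0.0014245; SE = √V̂ = 0.0377426

p̂_st ≈ 0.4723, SE ≈ 0.0377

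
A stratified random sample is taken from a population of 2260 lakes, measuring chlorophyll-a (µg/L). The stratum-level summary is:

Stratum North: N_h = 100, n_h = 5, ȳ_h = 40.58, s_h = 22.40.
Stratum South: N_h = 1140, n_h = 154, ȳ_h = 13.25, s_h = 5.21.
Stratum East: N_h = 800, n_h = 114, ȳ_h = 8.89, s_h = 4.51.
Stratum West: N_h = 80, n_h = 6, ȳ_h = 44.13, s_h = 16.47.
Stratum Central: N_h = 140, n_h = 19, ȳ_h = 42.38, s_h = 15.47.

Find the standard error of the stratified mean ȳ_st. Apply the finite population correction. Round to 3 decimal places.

V̂(ȳ_st) = Σ W_h² (1 − n_h/N_h) s_h²/n_h, with W_h = N_h/N and N = 2260:
  stratum North: (100/2260)²·(1 − 5/100)·22.40²/5 = 0.186652
  stratum South: (1140/2260)²·(1 − 154/1140)·5.21²/154 = 0.03879
  stratum East: (800/2260)²·(1 − 114/800)·4.51²/114 = 0.019171
  stratum West: (80/2260)²·(1 − 6/80)·16.47²/6 = 0.0524011
  stratum Central: (140/2260)²·(1 − 19/140)·15.47²/19 = 0.0417757
V̂(ȳ_st) = 0.33879
SE(ȳ_st) = √0.33879 = 0.582057

SE(ȳ_st) ≈ 0.582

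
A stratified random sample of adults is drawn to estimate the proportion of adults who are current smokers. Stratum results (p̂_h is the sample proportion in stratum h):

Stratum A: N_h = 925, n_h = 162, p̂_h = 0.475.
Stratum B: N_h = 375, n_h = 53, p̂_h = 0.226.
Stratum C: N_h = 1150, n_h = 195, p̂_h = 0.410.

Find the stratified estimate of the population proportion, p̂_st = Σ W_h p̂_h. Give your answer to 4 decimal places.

N = 2450; stratum weights W_h = N_h/N.
p̂_st = Σ W_h p̂_h = (925·0.475 + 375·0.226 + 1150·0.410)/2450 = 0.40638

p̂_st ≈ 0.4064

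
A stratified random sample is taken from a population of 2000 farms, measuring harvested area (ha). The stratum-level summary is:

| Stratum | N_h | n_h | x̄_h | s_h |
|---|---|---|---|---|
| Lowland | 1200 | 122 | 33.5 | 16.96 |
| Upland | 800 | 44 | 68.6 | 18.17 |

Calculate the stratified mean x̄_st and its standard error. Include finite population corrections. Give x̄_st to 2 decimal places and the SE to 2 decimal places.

x̄_st ≈ 47.54, SE ≈ 1.38

x̄_st = Σ W_h x̄_h = (1200·33.5 + 800·68.6)/2000 = 47.54000
V̂(x̄_st) = Σ W_h² (1 − n_h/N_h) s_h²/n_h, with W_h = N_h/N and N = 2000:
  stratum Lowland: (1200/2000)²·(1 − 122/1200)·16.96²/122 = 0.762486
  stratum Upland: (800/2000)²·(1 − 44/800)·18.17²/44 = 1.13451
V̂(x̄_st) = 1.897
SE(x̄_st) = √1.897 = 1.37732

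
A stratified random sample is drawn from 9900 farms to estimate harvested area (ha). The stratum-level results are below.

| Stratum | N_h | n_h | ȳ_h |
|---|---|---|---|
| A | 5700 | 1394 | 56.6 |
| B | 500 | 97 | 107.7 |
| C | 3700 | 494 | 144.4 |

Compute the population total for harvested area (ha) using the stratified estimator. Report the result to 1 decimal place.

τ̂_st = Σ N_h ȳ_h = 5700·56.6 + 500·107.7 + 3700·144.4 = 910750.0

τ̂_st ≈ 910750.0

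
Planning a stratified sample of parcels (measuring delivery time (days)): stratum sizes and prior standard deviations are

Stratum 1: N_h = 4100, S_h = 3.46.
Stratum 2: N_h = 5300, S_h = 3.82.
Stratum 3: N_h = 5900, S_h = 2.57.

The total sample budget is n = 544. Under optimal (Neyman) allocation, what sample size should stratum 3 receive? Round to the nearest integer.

Neyman allocation: n_h = n · N_h S_h / Σ N_i S_i, with n = 544.
  stratum 1: N_h·S_h = 4100·3.46 = 14186.00
  stratum 2: N_h·S_h = 5300·3.82 = 20246.00
  stratum 3: N_h·S_h = 5900·2.57 = 15163.00
Σ N_h S_h = 49595.00
n for stratum 3 = 544·15163.00/49595.00 = 166.321 → 166

166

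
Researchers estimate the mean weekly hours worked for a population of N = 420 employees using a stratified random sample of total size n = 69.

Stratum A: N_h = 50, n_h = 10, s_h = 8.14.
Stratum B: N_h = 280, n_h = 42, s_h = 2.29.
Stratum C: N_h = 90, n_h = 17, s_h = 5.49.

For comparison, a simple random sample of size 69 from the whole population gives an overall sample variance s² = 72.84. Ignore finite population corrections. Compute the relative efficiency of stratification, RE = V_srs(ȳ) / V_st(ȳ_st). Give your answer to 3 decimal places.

RE ≈ 4.574

V̂(ȳ_st) = Σ W_h² s_h²/n_h, with W_h = N_h/N and N = 420:
  stratum A: (50/420)²·8.14²/10 = 0.0939053
  stratum B: (280/420)²·2.29²/42 = 0.0554931
  stratum C: (90/420)²·5.49²/17 = 0.0814108
V_st = 0.230809
V_srs = s²/n = 72.84/69 = 1.05565
Relative efficiency = V_srs / V_st = 1.05565/0.230809 = 4.5737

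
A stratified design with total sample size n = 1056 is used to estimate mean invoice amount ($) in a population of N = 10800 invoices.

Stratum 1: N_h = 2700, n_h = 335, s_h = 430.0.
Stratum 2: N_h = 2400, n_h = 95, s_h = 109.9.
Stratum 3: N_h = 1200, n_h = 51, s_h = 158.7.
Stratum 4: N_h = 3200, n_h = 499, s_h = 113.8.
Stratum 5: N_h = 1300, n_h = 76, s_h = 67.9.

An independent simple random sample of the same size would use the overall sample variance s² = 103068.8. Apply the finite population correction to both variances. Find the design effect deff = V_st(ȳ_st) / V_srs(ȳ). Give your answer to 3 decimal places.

deff ≈ 0.509

V̂(ȳ_st) = Σ W_h² (1 − n_h/N_h) s_h²/n_h, with W_h = N_h/N and N = 10800:
  stratum 1: (2700/10800)²·(1 − 335/2700)·430.0²/335 = 30.2162
  stratum 2: (2400/10800)²·(1 − 95/2400)·109.9²/95 = 6.02985
  stratum 3: (1200/10800)²·(1 − 51/1200)·158.7²/51 = 5.83764
  stratum 4: (3200/10800)²·(1 − 499/3200)·113.8²/499 = 1.92314
  stratum 5: (1300/10800)²·(1 − 76/1300)·67.9²/76 = 0.827567
V_st = 44.8344
V_srs = (1 − 1056/10800)·103068.8/1056 = 88.0596
deff = V_st / V_srs = 44.8344/88.0596 = 0.5091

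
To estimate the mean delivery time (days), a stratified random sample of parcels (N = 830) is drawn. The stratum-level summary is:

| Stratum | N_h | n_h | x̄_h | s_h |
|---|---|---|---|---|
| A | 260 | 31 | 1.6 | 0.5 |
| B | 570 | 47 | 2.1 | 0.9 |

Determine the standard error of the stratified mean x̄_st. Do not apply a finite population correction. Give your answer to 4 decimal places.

V̂(x̄_st) = Σ W_h² s_h²/n_h, with W_h = N_h/N and N = 830:
  stratum A: (260/830)²·0.5²/31 = 0.00079135
  stratum B: (570/830)²·0.9²/47 = 0.00812794
V̂(x̄_st) = 0.00891929
SE(x̄_st) = √0.00891929 = 0.094442

SE(x̄_st) ≈ 0.0944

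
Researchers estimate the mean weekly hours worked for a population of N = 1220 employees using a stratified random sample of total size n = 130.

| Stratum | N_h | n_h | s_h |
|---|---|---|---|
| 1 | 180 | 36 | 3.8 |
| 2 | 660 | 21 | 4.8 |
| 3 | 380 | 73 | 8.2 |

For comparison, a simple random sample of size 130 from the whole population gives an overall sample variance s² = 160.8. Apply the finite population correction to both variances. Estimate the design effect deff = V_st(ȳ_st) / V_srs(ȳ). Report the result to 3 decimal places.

deff ≈ 0.353

V̂(ȳ_st) = Σ W_h² (1 − n_h/N_h) s_h²/n_h, with W_h = N_h/N and N = 1220:
  stratum 1: (180/1220)²·(1 − 36/180)·3.8²/36 = 0.00698522
  stratum 2: (660/1220)²·(1 − 21/660)·4.8²/21 = 0.310877
  stratum 3: (380/1220)²·(1 − 73/380)·8.2²/73 = 0.072195
V_st = 0.390057
V_srs = (1 − 130/1220)·160.8/130 = 1.10512
deff = V_st / V_srs = 0.390057/1.10512 = 0.3530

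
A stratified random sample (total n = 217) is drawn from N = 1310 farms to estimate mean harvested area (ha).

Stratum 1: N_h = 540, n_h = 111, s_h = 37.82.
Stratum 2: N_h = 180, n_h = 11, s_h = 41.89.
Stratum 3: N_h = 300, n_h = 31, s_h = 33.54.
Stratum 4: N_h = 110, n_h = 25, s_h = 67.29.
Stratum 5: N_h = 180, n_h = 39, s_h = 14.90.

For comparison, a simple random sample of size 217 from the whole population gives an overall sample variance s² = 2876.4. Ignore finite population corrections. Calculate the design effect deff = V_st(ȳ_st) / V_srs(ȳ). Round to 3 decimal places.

V̂(ȳ_st) = Σ W_h² s_h²/n_h, with W_h = N_h/N and N = 1310:
  stratum 1: (540/1310)²·37.82²/111 = 2.1896
  stratum 2: (180/1310)²·41.89²/11 = 3.01183
  stratum 3: (300/1310)²·33.54²/31 = 1.90311
  stratum 4: (110/1310)²·67.29²/25 = 1.27704
  stratum 5: (180/1310)²·14.90²/39 = 0.107476
V_st = 8.48906
V_srs = s²/n = 2876.4/217 = 13.2553
deff = V_st / V_srs = 8.48906/13.2553 = 0.6404

deff ≈ 0.640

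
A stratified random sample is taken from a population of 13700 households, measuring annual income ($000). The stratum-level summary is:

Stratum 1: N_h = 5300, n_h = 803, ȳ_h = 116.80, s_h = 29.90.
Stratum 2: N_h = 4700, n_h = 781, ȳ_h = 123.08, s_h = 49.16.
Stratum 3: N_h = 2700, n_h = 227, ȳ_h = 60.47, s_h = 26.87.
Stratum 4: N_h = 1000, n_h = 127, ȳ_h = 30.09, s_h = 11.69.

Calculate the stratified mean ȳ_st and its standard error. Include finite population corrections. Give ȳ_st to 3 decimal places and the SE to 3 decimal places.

ȳ_st = Σ W_h ȳ_h = (5300·116.80 + 4700·123.08 + 2700·60.47 + 1000·30.09)/13700 = 101.52372
V̂(ȳ_st) = Σ W_h² (1 − n_h/N_h) s_h²/n_h, with W_h = N_h/N and N = 13700:
  stratum 1: (5300/13700)²·(1 − 803/5300)·29.90²/803 = 0.141379
  stratum 2: (4700/13700)²·(1 − 781/4700)·49.16²/781 = 0.303672
  stratum 3: (2700/13700)²·(1 − 227/2700)·26.87²/227 = 0.11315
  stratum 4: (1000/13700)²·(1 − 127/1000)·11.69²/127 = 0.00500493
V̂(ȳ_st) = 0.563206
SE(ȳ_st) = √0.563206 = 0.750471

ȳ_st ≈ 101.524, SE ≈ 0.750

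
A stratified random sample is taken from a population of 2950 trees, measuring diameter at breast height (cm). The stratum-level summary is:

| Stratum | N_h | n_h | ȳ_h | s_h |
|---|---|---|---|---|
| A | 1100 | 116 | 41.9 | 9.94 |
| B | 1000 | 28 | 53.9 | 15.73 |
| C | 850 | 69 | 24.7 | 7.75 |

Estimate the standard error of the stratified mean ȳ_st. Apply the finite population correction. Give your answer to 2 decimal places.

SE(ȳ_st) ≈ 1.08

V̂(ȳ_st) = Σ W_h² (1 − n_h/N_h) s_h²/n_h, with W_h = N_h/N and N = 2950:
  stratum A: (1100/2950)²·(1 − 116/1100)·9.94²/116 = 0.10594
  stratum B: (1000/2950)²·(1 − 28/1000)·15.73²/28 = 0.98701
  stratum C: (850/2950)²·(1 − 69/850)·7.75²/69 = 0.0664019
V̂(ȳ_st) = 1.15935
SE(ȳ_st) = √1.15935 = 1.07673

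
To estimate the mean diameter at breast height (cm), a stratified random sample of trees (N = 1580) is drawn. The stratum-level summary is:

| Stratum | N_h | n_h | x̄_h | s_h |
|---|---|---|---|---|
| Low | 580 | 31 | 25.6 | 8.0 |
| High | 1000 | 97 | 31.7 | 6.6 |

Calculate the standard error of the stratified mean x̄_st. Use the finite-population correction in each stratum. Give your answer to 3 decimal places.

SE(x̄_st) ≈ 0.653

V̂(x̄_st) = Σ W_h² (1 − n_h/N_h) s_h²/n_h, with W_h = N_h/N and N = 1580:
  stratum Low: (580/1580)²·(1 − 31/580)·8.0²/31 = 0.263332
  stratum High: (1000/1580)²·(1 − 97/1000)·6.6²/97 = 0.162439
V̂(x̄_st) = 0.425771
SE(x̄_st) = √0.425771 = 0.652512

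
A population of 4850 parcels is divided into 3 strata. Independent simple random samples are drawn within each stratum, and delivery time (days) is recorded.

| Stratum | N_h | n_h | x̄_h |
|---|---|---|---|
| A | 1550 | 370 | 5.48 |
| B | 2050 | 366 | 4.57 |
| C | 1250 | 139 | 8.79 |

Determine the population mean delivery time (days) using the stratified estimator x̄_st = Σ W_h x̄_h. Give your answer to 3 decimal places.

x̄_st ≈ 5.948

N = Σ N_h = 4850. Stratum weights W_h = N_h/N.
x̄_st = (1550·5.48 + 2050·4.57 + 1250·8.79) / 4850 = 5.94845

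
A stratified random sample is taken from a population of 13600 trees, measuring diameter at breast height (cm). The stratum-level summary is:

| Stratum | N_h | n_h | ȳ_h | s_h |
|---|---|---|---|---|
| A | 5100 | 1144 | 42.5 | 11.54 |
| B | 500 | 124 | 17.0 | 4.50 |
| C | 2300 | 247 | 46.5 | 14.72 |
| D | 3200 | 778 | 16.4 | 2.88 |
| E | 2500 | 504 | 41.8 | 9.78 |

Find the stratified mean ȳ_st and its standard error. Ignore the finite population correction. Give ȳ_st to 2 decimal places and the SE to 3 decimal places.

ȳ_st ≈ 35.97, SE ≈ 0.221

ȳ_st = Σ W_h ȳ_h = (5100·42.5 + 500·17.0 + 2300·46.5 + 3200·16.4 + 2500·41.8)/13600 = 35.96912
V̂(ȳ_st) = Σ W_h² s_h²/n_h, with W_h = N_h/N and N = 13600:
  stratum A: (5100/13600)²·11.54²/1144 = 0.01637
  stratum B: (500/13600)²·4.50²/124 = 0.000220732
  stratum C: (2300/13600)²·14.72²/247 = 0.0250898
  stratum D: (3200/13600)²·2.88²/778 = 0.000590238
  stratum E: (2500/13600)²·9.78²/504 = 0.00641282
V̂(ȳ_st) = 0.0486835
SE(ȳ_st) = √0.0486835 = 0.220643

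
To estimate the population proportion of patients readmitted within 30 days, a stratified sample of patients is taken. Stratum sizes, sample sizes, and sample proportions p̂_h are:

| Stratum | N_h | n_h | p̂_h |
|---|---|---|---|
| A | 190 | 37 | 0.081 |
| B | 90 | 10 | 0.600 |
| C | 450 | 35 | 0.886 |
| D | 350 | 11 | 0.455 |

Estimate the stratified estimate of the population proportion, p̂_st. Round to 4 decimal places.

p̂_st ≈ 0.5809

N = 1080; stratum weights W_h = N_h/N.
p̂_st = Σ W_h p̂_h = (190·0.081 + 90·0.600 + 450·0.886 + 350·0.455)/1080 = 0.58087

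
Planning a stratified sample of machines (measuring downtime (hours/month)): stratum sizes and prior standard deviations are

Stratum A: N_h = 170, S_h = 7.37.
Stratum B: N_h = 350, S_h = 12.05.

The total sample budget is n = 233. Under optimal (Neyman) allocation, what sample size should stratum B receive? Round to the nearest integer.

180

Neyman allocation: n_h = n · N_h S_h / Σ N_i S_i, with n = 233.
  stratum A: N_h·S_h = 170·7.37 = 1252.90
  stratum B: N_h·S_h = 350·12.05 = 4217.50
Σ N_h S_h = 5470.40
n for stratum B = 233·4217.50/5470.40 = 179.635 → 180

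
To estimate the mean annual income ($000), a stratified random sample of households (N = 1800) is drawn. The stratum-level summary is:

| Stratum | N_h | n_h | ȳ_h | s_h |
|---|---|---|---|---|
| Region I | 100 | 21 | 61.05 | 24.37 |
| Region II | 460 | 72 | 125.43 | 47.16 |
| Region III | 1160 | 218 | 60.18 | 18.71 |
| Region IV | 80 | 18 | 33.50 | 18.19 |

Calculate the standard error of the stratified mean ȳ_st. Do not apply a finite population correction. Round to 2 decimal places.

V̂(ȳ_st) = Σ W_h² s_h²/n_h, with W_h = N_h/N and N = 1800:
  stratum Region I: (100/1800)²·24.37²/21 = 0.0872864
  stratum Region II: (460/1800)²·47.16²/72 = 2.01737
  stratum Region III: (1160/1800)²·18.71²/218 = 0.666902
  stratum Region IV: (80/1800)²·18.19²/18 = 0.0363101
V̂(ȳ_st) = 2.80787
SE(ȳ_st) = √2.80787 = 1.67567

SE(ȳ_st) ≈ 1.68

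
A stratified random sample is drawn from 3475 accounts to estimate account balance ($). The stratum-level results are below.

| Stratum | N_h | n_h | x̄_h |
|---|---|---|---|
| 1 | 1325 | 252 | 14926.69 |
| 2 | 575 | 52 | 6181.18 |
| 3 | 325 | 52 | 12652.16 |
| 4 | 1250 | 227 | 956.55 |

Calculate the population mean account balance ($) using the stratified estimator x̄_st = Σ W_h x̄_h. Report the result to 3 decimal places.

x̄_st ≈ 8241.635

N = Σ N_h = 3475. Stratum weights W_h = N_h/N.
x̄_st = (1325·14926.69 + 575·6181.18 + 325·12652.16 + 1250·956.55) / 3475 = 8241.63518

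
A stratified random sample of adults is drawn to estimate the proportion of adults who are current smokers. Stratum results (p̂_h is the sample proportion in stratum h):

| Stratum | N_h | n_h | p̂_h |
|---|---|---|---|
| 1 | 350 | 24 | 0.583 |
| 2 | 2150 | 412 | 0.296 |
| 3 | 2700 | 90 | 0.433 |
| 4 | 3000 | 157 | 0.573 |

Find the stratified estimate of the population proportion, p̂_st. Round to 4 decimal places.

p̂_st ≈ 0.4547

N = 8200; stratum weights W_h = N_h/N.
p̂_st = Σ W_h p̂_h = (350·0.583 + 2150·0.296 + 2700·0.433 + 3000·0.573)/8200 = 0.45470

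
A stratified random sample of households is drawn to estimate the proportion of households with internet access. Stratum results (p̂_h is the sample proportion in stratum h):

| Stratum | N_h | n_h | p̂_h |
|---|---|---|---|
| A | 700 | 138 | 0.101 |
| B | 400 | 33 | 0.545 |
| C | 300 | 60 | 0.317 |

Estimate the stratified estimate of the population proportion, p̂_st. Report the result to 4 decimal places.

N = 1400; stratum weights W_h = N_h/N.
p̂_st = Σ W_h p̂_h = (700·0.101 + 400·0.545 + 300·0.317)/1400 = 0.27414

p̂_st ≈ 0.2741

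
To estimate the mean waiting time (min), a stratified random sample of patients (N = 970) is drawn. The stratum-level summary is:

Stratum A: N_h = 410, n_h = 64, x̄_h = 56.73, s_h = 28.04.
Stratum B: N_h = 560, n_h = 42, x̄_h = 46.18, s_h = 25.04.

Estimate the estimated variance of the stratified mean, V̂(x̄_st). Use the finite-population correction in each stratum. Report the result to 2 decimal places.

V̂(x̄_st) ≈ 6.45

V̂(x̄_st) = Σ W_h² (1 − n_h/N_h) s_h²/n_h, with W_h = N_h/N and N = 970:
  stratum A: (410/970)²·(1 − 64/410)·28.04²/64 = 1.85222
  stratum B: (560/970)²·(1 − 42/560)·25.04²/42 = 4.6025
V̂(x̄_st) = 6.45472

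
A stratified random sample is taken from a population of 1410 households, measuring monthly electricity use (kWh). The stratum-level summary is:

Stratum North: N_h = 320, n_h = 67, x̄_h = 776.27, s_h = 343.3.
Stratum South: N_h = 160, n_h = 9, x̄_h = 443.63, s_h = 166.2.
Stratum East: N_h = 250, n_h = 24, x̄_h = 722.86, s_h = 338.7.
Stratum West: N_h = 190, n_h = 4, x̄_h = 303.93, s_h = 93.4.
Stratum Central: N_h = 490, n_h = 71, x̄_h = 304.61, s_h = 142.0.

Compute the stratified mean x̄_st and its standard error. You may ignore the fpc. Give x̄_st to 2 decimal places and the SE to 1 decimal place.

x̄_st ≈ 501.49, SE ≈ 18.8

x̄_st = Σ W_h x̄_h = (320·776.27 + 160·443.63 + 250·722.86 + 190·303.93 + 490·304.61)/1410 = 501.49489
V̂(x̄_st) = Σ W_h² s_h²/n_h, with W_h = N_h/N and N = 1410:
  stratum North: (320/1410)²·343.3²/67 = 90.6013
  stratum South: (160/1410)²·166.2²/9 = 39.5204
  stratum East: (250/1410)²·338.7²/24 = 150.266
  stratum West: (190/1410)²·93.4²/4 = 39.6007
  stratum Central: (490/1410)²·142.0²/71 = 34.2983
V̂(x̄_st) = 354.287
SE(x̄_st) = √354.287 = 18.8225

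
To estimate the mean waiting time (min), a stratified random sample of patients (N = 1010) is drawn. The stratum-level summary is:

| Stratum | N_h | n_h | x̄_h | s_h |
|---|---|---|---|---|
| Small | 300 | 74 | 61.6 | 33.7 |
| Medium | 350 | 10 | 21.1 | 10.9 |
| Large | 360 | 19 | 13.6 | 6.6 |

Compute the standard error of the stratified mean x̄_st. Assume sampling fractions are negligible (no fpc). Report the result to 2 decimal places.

V̂(x̄_st) = Σ W_h² s_h²/n_h, with W_h = N_h/N and N = 1010:
  stratum Small: (300/1010)²·33.7²/74 = 1.35403
  stratum Medium: (350/1010)²·10.9²/10 = 1.42674
  stratum Large: (360/1010)²·6.6²/19 = 0.291271
V̂(x̄_st) = 3.07204
SE(x̄_st) = √3.07204 = 1.75272

SE(x̄_st) ≈ 1.75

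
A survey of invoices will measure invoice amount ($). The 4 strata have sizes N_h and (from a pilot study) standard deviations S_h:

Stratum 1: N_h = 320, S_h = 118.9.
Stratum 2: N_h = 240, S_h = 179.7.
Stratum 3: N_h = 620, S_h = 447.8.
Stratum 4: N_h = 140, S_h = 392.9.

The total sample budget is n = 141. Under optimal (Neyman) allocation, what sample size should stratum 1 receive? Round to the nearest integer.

Neyman allocation: n_h = n · N_h S_h / Σ N_i S_i, with n = 141.
  stratum 1: N_h·S_h = 320·118.9 = 38048.00
  stratum 2: N_h·S_h = 240·179.7 = 43128.00
  stratum 3: N_h·S_h = 620·447.8 = 277636.00
  stratum 4: N_h·S_h = 140·392.9 = 55006.00
Σ N_h S_h = 413818.00
n for stratum 1 = 141·38048.00/413818.00 = 12.964 → 13

13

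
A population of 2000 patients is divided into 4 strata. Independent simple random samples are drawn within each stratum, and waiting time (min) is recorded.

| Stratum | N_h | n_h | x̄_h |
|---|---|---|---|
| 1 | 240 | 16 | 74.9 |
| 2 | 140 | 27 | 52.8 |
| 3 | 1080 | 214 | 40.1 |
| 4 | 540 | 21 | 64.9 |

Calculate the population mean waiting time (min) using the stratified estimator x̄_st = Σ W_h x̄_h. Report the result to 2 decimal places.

x̄_st ≈ 51.86

N = Σ N_h = 2000. Stratum weights W_h = N_h/N.
x̄_st = (240·74.9 + 140·52.8 + 1080·40.1 + 540·64.9) / 2000 = 51.8610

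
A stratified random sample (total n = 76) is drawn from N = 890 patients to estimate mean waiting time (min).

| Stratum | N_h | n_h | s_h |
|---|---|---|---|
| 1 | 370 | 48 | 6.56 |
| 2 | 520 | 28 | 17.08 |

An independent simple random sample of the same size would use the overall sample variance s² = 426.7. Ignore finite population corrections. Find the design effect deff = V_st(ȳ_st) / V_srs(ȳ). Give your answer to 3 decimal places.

V̂(ȳ_st) = Σ W_h² s_h²/n_h, with W_h = N_h/N and N = 890:
  stratum 1: (370/890)²·6.56²/48 = 0.154949
  stratum 2: (520/890)²·17.08²/28 = 3.55668
V_st = 3.71163
V_srs = s²/n = 426.7/76 = 5.61447
deff = V_st / V_srs = 3.71163/5.61447 = 0.6611

deff ≈ 0.661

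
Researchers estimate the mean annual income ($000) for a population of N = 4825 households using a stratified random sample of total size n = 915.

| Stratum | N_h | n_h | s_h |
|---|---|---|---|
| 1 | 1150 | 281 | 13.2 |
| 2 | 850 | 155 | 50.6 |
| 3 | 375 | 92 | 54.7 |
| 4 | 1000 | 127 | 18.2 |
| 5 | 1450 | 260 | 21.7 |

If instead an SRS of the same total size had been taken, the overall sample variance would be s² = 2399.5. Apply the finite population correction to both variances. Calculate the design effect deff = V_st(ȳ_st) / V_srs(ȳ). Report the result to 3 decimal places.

deff ≈ 0.389

V̂(ȳ_st) = Σ W_h² (1 − n_h/N_h) s_h²/n_h, with W_h = N_h/N and N = 4825:
  stratum 1: (1150/4825)²·(1 − 281/1150)·13.2²/281 = 0.0266173
  stratum 2: (850/4825)²·(1 − 155/850)·50.6²/155 = 0.419159
  stratum 3: (375/4825)²·(1 − 92/375)·54.7²/92 = 0.148255
  stratum 4: (1000/4825)²·(1 − 127/1000)·18.2²/127 = 0.0978045
  stratum 5: (1450/4825)²·(1 − 260/1450)·21.7²/260 = 0.134235
V_st = 0.826071
V_srs = (1 − 915/4825)·2399.5/915 = 2.1251
deff = V_st / V_srs = 0.826071/2.1251 = 0.3887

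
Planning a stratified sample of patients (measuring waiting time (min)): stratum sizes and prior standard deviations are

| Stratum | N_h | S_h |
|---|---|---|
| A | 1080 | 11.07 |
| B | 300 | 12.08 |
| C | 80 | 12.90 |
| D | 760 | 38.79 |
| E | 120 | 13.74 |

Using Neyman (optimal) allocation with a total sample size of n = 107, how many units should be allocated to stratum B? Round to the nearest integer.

8

Neyman allocation: n_h = n · N_h S_h / Σ N_i S_i, with n = 107.
  stratum A: N_h·S_h = 1080·11.07 = 11955.60
  stratum B: N_h·S_h = 300·12.08 = 3624.00
  stratum C: N_h·S_h = 80·12.90 = 1032.00
  stratum D: N_h·S_h = 760·38.79 = 29480.40
  stratum E: N_h·S_h = 120·13.74 = 1648.80
Σ N_h S_h = 47740.80
n for stratum B = 107·3624.00/47740.80 = 8.122 → 8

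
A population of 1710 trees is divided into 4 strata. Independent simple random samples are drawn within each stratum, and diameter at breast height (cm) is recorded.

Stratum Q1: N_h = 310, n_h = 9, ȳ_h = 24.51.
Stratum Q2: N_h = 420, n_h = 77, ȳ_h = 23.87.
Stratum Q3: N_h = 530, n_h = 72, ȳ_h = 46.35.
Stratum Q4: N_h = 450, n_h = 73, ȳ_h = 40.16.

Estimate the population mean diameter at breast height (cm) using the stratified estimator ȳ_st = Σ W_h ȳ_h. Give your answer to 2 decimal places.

N = Σ N_h = 1710. Stratum weights W_h = N_h/N.
ȳ_st = (310·24.51 + 420·23.87 + 530·46.35 + 450·40.16) / 1710 = 35.2404

ȳ_st ≈ 35.24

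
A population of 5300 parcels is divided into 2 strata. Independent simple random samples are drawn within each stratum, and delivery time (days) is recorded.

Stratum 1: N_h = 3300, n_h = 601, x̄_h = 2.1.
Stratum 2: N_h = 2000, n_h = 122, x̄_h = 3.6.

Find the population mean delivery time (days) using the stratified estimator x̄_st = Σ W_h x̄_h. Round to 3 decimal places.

N = Σ N_h = 5300. Stratum weights W_h = N_h/N.
x̄_st = (3300·2.1 + 2000·3.6) / 5300 = 2.66604

x̄_st ≈ 2.666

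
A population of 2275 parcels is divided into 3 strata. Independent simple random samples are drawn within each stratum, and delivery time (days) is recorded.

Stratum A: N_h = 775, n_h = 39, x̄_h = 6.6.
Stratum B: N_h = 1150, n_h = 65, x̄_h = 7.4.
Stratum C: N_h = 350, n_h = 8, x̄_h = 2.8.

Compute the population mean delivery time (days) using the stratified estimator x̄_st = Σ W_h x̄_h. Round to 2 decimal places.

x̄_st ≈ 6.42

N = Σ N_h = 2275. Stratum weights W_h = N_h/N.
x̄_st = (775·6.6 + 1150·7.4 + 350·2.8) / 2275 = 6.4198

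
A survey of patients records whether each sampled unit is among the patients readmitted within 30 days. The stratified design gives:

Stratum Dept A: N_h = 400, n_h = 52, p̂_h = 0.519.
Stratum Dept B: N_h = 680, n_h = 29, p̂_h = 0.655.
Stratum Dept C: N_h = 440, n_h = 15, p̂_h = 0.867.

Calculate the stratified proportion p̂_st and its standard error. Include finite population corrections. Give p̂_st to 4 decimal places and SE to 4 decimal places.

p̂_st ≈ 0.6806, SE ≈ 0.0501

N = 1520; stratum weights W_h = N_h/N.
p̂_st = Σ W_h p̂_h = (400·0.519 + 680·0.655 + 440·0.867)/1520 = 0.68058
V̂(p̂_st) = Σ W_h² (1 − n_h/N_h) p̂_h(1−p̂_h)/(n_h−1):
  stratum Dept A: (400/1520)²·(1 − 52/400)·0.519·0.481/51 = 0.000294913
  stratum Dept B: (680/1520)²·(1 − 29/680)·0.655·0.345/28 = 0.00154634
  stratum Dept C: (440/1520)²·(1 − 15/440)·0.867·0.133/14 = 0.000666649
V̂(p̂_st) = 0.0025079; SE = √V̂ = 0.050079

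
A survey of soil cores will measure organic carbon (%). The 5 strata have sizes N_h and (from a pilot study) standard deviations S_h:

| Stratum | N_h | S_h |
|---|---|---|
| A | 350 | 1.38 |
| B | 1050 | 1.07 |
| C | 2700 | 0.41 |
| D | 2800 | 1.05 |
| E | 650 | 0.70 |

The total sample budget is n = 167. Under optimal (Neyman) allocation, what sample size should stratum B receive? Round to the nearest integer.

Neyman allocation: n_h = n · N_h S_h / Σ N_i S_i, with n = 167.
  stratum A: N_h·S_h = 350·1.38 = 483.00
  stratum B: N_h·S_h = 1050·1.07 = 1123.50
  stratum C: N_h·S_h = 2700·0.41 = 1107.00
  stratum D: N_h·S_h = 2800·1.05 = 2940.00
  stratum E: N_h·S_h = 650·0.70 = 455.00
Σ N_h S_h = 6108.50
n for stratum B = 167·1123.50/6108.50 = 30.715 → 31

31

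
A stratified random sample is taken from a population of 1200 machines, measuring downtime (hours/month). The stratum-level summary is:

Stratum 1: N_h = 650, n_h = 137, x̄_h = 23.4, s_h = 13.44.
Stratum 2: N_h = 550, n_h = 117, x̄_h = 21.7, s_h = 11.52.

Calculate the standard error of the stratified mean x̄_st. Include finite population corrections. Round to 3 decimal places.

SE(x̄_st) ≈ 0.702

V̂(x̄_st) = Σ W_h² (1 − n_h/N_h) s_h²/n_h, with W_h = N_h/N and N = 1200:
  stratum 1: (650/1200)²·(1 − 137/650)·13.44²/137 = 0.305314
  stratum 2: (550/1200)²·(1 − 117/550)·11.52²/117 = 0.187589
V̂(x̄_st) = 0.492903
SE(x̄_st) = √0.492903 = 0.70207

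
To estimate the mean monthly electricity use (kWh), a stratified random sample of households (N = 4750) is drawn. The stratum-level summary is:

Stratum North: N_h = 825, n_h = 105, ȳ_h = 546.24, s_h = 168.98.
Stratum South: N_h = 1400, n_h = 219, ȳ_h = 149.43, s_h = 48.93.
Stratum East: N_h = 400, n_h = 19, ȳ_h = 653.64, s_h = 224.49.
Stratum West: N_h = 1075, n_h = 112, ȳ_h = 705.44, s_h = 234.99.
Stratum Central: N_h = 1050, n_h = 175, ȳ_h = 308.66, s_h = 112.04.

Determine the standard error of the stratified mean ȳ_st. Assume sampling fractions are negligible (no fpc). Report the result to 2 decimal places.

SE(ȳ_st) ≈ 7.53

V̂(ȳ_st) = Σ W_h² s_h²/n_h, with W_h = N_h/N and N = 4750:
  stratum North: (825/4750)²·168.98²/105 = 8.20355
  stratum South: (1400/4750)²·48.93²/219 = 0.949675
  stratum East: (400/4750)²·224.49²/19 = 18.8093
  stratum West: (1075/4750)²·234.99²/112 = 25.2529
  stratum Central: (1050/4750)²·112.04²/175 = 3.50509
V̂(ȳ_st) = 56.7205
SE(ȳ_st) = √56.7205 = 7.5313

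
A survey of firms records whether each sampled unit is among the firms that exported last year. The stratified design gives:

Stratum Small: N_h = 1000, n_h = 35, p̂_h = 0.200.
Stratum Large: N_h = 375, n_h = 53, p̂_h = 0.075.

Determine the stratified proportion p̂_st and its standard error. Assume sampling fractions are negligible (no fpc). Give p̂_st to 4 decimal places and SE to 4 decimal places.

N = 1375; stratum weights W_h = N_h/N.
p̂_st = Σ W_h p̂_h = (1000·0.200 + 375·0.075)/1375 = 0.16591
V̂(p̂_st) = Σ W_h² p̂_h(1−p̂_h)/(n_h−1):
  stratum Small: (1000/1375)²·0.200·0.800/34 = 0.00248906
  stratum Large: (375/1375)²·0.075·0.925/52 = 9.92332e-05
V̂(p̂_st) = 0.00258829; SE = √V̂ = 0.0508753

p̂_st ≈ 0.1659, SE ≈ 0.0509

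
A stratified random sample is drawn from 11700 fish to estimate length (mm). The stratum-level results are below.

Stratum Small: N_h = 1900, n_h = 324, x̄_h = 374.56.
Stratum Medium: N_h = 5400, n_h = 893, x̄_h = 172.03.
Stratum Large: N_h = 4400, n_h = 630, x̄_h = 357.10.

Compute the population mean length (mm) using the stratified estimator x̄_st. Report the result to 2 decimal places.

x̄_st ≈ 274.52

N = Σ N_h = 11700. Stratum weights W_h = N_h/N.
x̄_st = (1900·374.56 + 5400·172.03 + 4400·357.10) / 11700 = 274.5185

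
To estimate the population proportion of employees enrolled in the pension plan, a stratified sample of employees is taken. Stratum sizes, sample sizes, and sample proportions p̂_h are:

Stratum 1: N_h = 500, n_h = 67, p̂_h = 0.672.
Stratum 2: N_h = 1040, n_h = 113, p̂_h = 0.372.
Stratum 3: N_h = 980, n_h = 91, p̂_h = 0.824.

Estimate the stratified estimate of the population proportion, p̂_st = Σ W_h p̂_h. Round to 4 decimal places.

p̂_st ≈ 0.6073

N = 2520; stratum weights W_h = N_h/N.
p̂_st = Σ W_h p̂_h = (500·0.672 + 1040·0.372 + 980·0.824)/2520 = 0.60730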